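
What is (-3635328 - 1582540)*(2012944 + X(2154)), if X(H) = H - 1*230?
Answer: -10513315261424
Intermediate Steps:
X(H) = -230 + H (X(H) = H - 230 = -230 + H)
(-3635328 - 1582540)*(2012944 + X(2154)) = (-3635328 - 1582540)*(2012944 + (-230 + 2154)) = -5217868*(2012944 + 1924) = -5217868*2014868 = -10513315261424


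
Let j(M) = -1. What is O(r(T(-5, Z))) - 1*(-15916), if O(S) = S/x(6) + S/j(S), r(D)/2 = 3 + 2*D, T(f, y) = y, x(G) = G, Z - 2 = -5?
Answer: 15921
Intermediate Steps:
Z = -3 (Z = 2 - 5 = -3)
r(D) = 6 + 4*D (r(D) = 2*(3 + 2*D) = 6 + 4*D)
O(S) = -5*S/6 (O(S) = S/6 + S/(-1) = S*(⅙) + S*(-1) = S/6 - S = -5*S/6)
O(r(T(-5, Z))) - 1*(-15916) = -5*(6 + 4*(-3))/6 - 1*(-15916) = -5*(6 - 12)/6 + 15916 = -⅚*(-6) + 15916 = 5 + 15916 = 15921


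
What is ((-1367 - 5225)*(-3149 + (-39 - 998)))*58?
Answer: 1600458496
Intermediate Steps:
((-1367 - 5225)*(-3149 + (-39 - 998)))*58 = -6592*(-3149 - 1037)*58 = -6592*(-4186)*58 = 27594112*58 = 1600458496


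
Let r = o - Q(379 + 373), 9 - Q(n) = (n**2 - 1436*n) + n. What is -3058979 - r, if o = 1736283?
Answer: -4281637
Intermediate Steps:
Q(n) = 9 - n**2 + 1435*n (Q(n) = 9 - ((n**2 - 1436*n) + n) = 9 - (n**2 - 1435*n) = 9 + (-n**2 + 1435*n) = 9 - n**2 + 1435*n)
r = 1222658 (r = 1736283 - (9 - (379 + 373)**2 + 1435*(379 + 373)) = 1736283 - (9 - 1*752**2 + 1435*752) = 1736283 - (9 - 1*565504 + 1079120) = 1736283 - (9 - 565504 + 1079120) = 1736283 - 1*513625 = 1736283 - 513625 = 1222658)
-3058979 - r = -3058979 - 1*1222658 = -3058979 - 1222658 = -4281637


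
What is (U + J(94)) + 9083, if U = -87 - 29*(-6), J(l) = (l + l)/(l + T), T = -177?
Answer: 760922/83 ≈ 9167.7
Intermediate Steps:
J(l) = 2*l/(-177 + l) (J(l) = (l + l)/(l - 177) = (2*l)/(-177 + l) = 2*l/(-177 + l))
U = 87 (U = -87 + 174 = 87)
(U + J(94)) + 9083 = (87 + 2*94/(-177 + 94)) + 9083 = (87 + 2*94/(-83)) + 9083 = (87 + 2*94*(-1/83)) + 9083 = (87 - 188/83) + 9083 = 7033/83 + 9083 = 760922/83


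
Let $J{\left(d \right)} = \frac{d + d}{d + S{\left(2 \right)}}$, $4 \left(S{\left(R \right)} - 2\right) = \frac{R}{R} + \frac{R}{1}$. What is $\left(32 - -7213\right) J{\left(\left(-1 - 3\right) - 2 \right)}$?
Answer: $\frac{347760}{13} \approx 26751.0$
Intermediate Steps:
$S{\left(R \right)} = \frac{9}{4} + \frac{R}{4}$ ($S{\left(R \right)} = 2 + \frac{\frac{R}{R} + \frac{R}{1}}{4} = 2 + \frac{1 + R 1}{4} = 2 + \frac{1 + R}{4} = 2 + \left(\frac{1}{4} + \frac{R}{4}\right) = \frac{9}{4} + \frac{R}{4}$)
$J{\left(d \right)} = \frac{2 d}{\frac{11}{4} + d}$ ($J{\left(d \right)} = \frac{d + d}{d + \left(\frac{9}{4} + \frac{1}{4} \cdot 2\right)} = \frac{2 d}{d + \left(\frac{9}{4} + \frac{1}{2}\right)} = \frac{2 d}{d + \frac{11}{4}} = \frac{2 d}{\frac{11}{4} + d}$)
$\left(32 - -7213\right) J{\left(\left(-1 - 3\right) - 2 \right)} = \left(32 - -7213\right) \frac{8 \left(\left(-1 - 3\right) - 2\right)}{11 + 4 \left(\left(-1 - 3\right) - 2\right)} = \left(32 + 7213\right) \frac{8 \left(-4 - 2\right)}{11 + 4 \left(-4 - 2\right)} = 7245 \cdot 8 \left(-6\right) \frac{1}{11 + 4 \left(-6\right)} = 7245 \cdot 8 \left(-6\right) \frac{1}{11 - 24} = 7245 \cdot 8 \left(-6\right) \frac{1}{-13} = 7245 \cdot 8 \left(-6\right) \left(- \frac{1}{13}\right) = 7245 \cdot \frac{48}{13} = \frac{347760}{13}$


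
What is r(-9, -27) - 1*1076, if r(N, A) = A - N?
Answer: -1094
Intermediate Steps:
r(-9, -27) - 1*1076 = (-27 - 1*(-9)) - 1*1076 = (-27 + 9) - 1076 = -18 - 1076 = -1094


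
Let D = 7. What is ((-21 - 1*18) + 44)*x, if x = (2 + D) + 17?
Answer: 130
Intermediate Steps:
x = 26 (x = (2 + 7) + 17 = 9 + 17 = 26)
((-21 - 1*18) + 44)*x = ((-21 - 1*18) + 44)*26 = ((-21 - 18) + 44)*26 = (-39 + 44)*26 = 5*26 = 130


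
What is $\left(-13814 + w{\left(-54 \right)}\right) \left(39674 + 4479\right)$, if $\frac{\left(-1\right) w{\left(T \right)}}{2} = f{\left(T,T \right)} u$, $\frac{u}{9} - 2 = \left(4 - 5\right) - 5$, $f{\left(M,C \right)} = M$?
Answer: $-781596406$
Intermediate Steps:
$u = -36$ ($u = 18 + 9 \left(\left(4 - 5\right) - 5\right) = 18 + 9 \left(-1 - 5\right) = 18 + 9 \left(-6\right) = 18 - 54 = -36$)
$w{\left(T \right)} = 72 T$ ($w{\left(T \right)} = - 2 T \left(-36\right) = - 2 \left(- 36 T\right) = 72 T$)
$\left(-13814 + w{\left(-54 \right)}\right) \left(39674 + 4479\right) = \left(-13814 + 72 \left(-54\right)\right) \left(39674 + 4479\right) = \left(-13814 - 3888\right) 44153 = \left(-17702\right) 44153 = -781596406$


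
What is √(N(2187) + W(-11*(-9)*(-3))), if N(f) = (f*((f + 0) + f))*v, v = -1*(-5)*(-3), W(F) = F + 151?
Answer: 8*I*√2242019 ≈ 11979.0*I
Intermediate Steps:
W(F) = 151 + F
v = -15 (v = 5*(-3) = -15)
N(f) = -30*f² (N(f) = (f*((f + 0) + f))*(-15) = (f*(f + f))*(-15) = (f*(2*f))*(-15) = (2*f²)*(-15) = -30*f²)
√(N(2187) + W(-11*(-9)*(-3))) = √(-30*2187² + (151 - 11*(-9)*(-3))) = √(-30*4782969 + (151 + 99*(-3))) = √(-143489070 + (151 - 297)) = √(-143489070 - 146) = √(-143489216) = 8*I*√2242019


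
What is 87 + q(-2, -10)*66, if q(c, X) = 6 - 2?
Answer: 351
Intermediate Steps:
q(c, X) = 4
87 + q(-2, -10)*66 = 87 + 4*66 = 87 + 264 = 351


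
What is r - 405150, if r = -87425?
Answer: -492575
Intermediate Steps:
r - 405150 = -87425 - 405150 = -492575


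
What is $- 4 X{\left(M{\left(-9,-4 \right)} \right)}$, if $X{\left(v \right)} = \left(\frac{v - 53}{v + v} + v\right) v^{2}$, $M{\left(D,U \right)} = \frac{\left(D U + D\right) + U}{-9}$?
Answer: $- \frac{158332}{729} \approx -217.19$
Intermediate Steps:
$M{\left(D,U \right)} = - \frac{D}{9} - \frac{U}{9} - \frac{D U}{9}$ ($M{\left(D,U \right)} = \left(\left(D + D U\right) + U\right) \left(- \frac{1}{9}\right) = \left(D + U + D U\right) \left(- \frac{1}{9}\right) = - \frac{D}{9} - \frac{U}{9} - \frac{D U}{9}$)
$X{\left(v \right)} = v^{2} \left(v + \frac{-53 + v}{2 v}\right)$ ($X{\left(v \right)} = \left(\frac{-53 + v}{2 v} + v\right) v^{2} = \left(v + \frac{-53 + v}{2 v}\right) v^{2} = v^{2} \left(v + \frac{-53 + v}{2 v}\right)$)
$- 4 X{\left(M{\left(-9,-4 \right)} \right)} = - 4 \frac{\left(\left(- \frac{1}{9}\right) \left(-9\right) - - \frac{4}{9} - \left(-1\right) \left(-4\right)\right) \left(-53 - \left(- \frac{13}{9} + 4\right) + 2 \left(\left(- \frac{1}{9}\right) \left(-9\right) - - \frac{4}{9} - \left(-1\right) \left(-4\right)\right)^{2}\right)}{2} = - 4 \frac{\left(1 + \frac{4}{9} - 4\right) \left(-53 + \left(1 + \frac{4}{9} - 4\right) + 2 \left(1 + \frac{4}{9} - 4\right)^{2}\right)}{2} = - 4 \cdot \frac{1}{2} \left(- \frac{23}{9}\right) \left(-53 - \frac{23}{9} + 2 \left(- \frac{23}{9}\right)^{2}\right) = - 4 \cdot \frac{1}{2} \left(- \frac{23}{9}\right) \left(-53 - \frac{23}{9} + 2 \cdot \frac{529}{81}\right) = - 4 \cdot \frac{1}{2} \left(- \frac{23}{9}\right) \left(-53 - \frac{23}{9} + \frac{1058}{81}\right) = - 4 \cdot \frac{1}{2} \left(- \frac{23}{9}\right) \left(- \frac{3442}{81}\right) = \left(-4\right) \frac{39583}{729} = - \frac{158332}{729}$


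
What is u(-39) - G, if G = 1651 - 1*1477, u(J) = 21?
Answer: -153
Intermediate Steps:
G = 174 (G = 1651 - 1477 = 174)
u(-39) - G = 21 - 1*174 = 21 - 174 = -153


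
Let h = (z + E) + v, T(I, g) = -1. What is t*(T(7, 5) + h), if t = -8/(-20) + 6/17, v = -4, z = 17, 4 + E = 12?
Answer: 256/17 ≈ 15.059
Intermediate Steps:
E = 8 (E = -4 + 12 = 8)
t = 64/85 (t = -8*(-1/20) + 6*(1/17) = ⅖ + 6/17 = 64/85 ≈ 0.75294)
h = 21 (h = (17 + 8) - 4 = 25 - 4 = 21)
t*(T(7, 5) + h) = 64*(-1 + 21)/85 = (64/85)*20 = 256/17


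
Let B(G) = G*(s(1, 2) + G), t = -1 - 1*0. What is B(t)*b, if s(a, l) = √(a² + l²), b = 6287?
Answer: 6287 - 6287*√5 ≈ -7771.2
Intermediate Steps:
t = -1 (t = -1 + 0 = -1)
B(G) = G*(G + √5) (B(G) = G*(√(1² + 2²) + G) = G*(√(1 + 4) + G) = G*(√5 + G) = G*(G + √5))
B(t)*b = -(-1 + √5)*6287 = (1 - √5)*6287 = 6287 - 6287*√5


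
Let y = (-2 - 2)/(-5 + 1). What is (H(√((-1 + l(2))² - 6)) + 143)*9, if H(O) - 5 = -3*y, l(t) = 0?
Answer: 1305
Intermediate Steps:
y = 1 (y = -4/(-4) = -4*(-¼) = 1)
H(O) = 2 (H(O) = 5 - 3*1 = 5 - 3 = 2)
(H(√((-1 + l(2))² - 6)) + 143)*9 = (2 + 143)*9 = 145*9 = 1305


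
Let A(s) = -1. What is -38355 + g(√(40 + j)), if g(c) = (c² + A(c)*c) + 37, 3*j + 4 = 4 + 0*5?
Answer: -38278 - 2*√10 ≈ -38284.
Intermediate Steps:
j = 0 (j = -4/3 + (4 + 0*5)/3 = -4/3 + (4 + 0)/3 = -4/3 + (⅓)*4 = -4/3 + 4/3 = 0)
g(c) = 37 + c² - c (g(c) = (c² - c) + 37 = 37 + c² - c)
-38355 + g(√(40 + j)) = -38355 + (37 + (√(40 + 0))² - √(40 + 0)) = -38355 + (37 + (√40)² - √40) = -38355 + (37 + (2*√10)² - 2*√10) = -38355 + (37 + 40 - 2*√10) = -38355 + (77 - 2*√10) = -38278 - 2*√10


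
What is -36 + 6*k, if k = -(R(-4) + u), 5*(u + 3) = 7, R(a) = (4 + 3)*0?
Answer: -132/5 ≈ -26.400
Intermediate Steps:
R(a) = 0 (R(a) = 7*0 = 0)
u = -8/5 (u = -3 + (⅕)*7 = -3 + 7/5 = -8/5 ≈ -1.6000)
k = 8/5 (k = -(0 - 8/5) = -1*(-8/5) = 8/5 ≈ 1.6000)
-36 + 6*k = -36 + 6*(8/5) = -36 + 48/5 = -132/5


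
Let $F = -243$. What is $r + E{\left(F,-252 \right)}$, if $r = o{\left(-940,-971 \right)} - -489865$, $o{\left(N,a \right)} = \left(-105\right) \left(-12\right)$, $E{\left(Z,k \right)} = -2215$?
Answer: $488910$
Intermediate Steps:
$o{\left(N,a \right)} = 1260$
$r = 491125$ ($r = 1260 - -489865 = 1260 + 489865 = 491125$)
$r + E{\left(F,-252 \right)} = 491125 - 2215 = 488910$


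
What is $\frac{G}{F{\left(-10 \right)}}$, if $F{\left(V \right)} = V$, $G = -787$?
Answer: $\frac{787}{10} \approx 78.7$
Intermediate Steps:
$\frac{G}{F{\left(-10 \right)}} = - \frac{787}{-10} = \left(-787\right) \left(- \frac{1}{10}\right) = \frac{787}{10}$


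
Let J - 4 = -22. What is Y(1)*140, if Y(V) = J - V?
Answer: -2660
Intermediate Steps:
J = -18 (J = 4 - 22 = -18)
Y(V) = -18 - V
Y(1)*140 = (-18 - 1*1)*140 = (-18 - 1)*140 = -19*140 = -2660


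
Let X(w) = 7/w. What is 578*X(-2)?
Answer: -2023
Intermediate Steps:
578*X(-2) = 578*(7/(-2)) = 578*(7*(-1/2)) = 578*(-7/2) = -2023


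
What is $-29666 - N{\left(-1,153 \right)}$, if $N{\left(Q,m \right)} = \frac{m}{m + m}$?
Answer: $- \frac{59333}{2} \approx -29667.0$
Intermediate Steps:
$N{\left(Q,m \right)} = \frac{1}{2}$ ($N{\left(Q,m \right)} = \frac{m}{2 m} = m \frac{1}{2 m} = \frac{1}{2}$)
$-29666 - N{\left(-1,153 \right)} = -29666 - \frac{1}{2} = - \frac{59333}{2}$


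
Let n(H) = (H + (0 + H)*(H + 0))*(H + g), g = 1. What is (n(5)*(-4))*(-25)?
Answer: 18000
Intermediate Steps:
n(H) = (1 + H)*(H + H**2) (n(H) = (H + (0 + H)*(H + 0))*(H + 1) = (H + H*H)*(1 + H) = (H + H**2)*(1 + H) = (1 + H)*(H + H**2))
(n(5)*(-4))*(-25) = ((5*(1 + 5**2 + 2*5))*(-4))*(-25) = ((5*(1 + 25 + 10))*(-4))*(-25) = ((5*36)*(-4))*(-25) = (180*(-4))*(-25) = -720*(-25) = 18000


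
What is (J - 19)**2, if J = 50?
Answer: 961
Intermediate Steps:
(J - 19)**2 = (50 - 19)**2 = 31**2 = 961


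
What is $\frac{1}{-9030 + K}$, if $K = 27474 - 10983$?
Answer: $\frac{1}{7461} \approx 0.00013403$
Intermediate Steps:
$K = 16491$
$\frac{1}{-9030 + K} = \frac{1}{-9030 + 16491} = \frac{1}{7461}$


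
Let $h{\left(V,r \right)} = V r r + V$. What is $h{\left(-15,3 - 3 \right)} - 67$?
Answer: $-82$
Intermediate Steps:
$h{\left(V,r \right)} = V + V r^{2}$ ($h{\left(V,r \right)} = V r^{2} + V = V + V r^{2}$)
$h{\left(-15,3 - 3 \right)} - 67 = - 15 \left(1 + \left(3 - 3\right)^{2}\right) - 67 = - 15 \left(1 + 0^{2}\right) - 67 = - 15 \left(1 + 0\right) - 67 = \left(-15\right) 1 - 67 = -15 - 67 = -82$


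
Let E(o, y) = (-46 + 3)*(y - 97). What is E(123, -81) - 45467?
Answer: -37813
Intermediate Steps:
E(o, y) = 4171 - 43*y (E(o, y) = -43*(-97 + y) = 4171 - 43*y)
E(123, -81) - 45467 = (4171 - 43*(-81)) - 45467 = (4171 + 3483) - 45467 = 7654 - 45467 = -37813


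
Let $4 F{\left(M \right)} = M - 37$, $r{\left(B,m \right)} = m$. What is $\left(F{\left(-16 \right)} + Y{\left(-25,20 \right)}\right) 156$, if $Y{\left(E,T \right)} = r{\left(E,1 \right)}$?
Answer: $-1911$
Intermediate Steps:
$Y{\left(E,T \right)} = 1$
$F{\left(M \right)} = - \frac{37}{4} + \frac{M}{4}$ ($F{\left(M \right)} = \frac{M - 37}{4} = \frac{-37 + M}{4} = - \frac{37}{4} + \frac{M}{4}$)
$\left(F{\left(-16 \right)} + Y{\left(-25,20 \right)}\right) 156 = \left(\left(- \frac{37}{4} + \frac{1}{4} \left(-16\right)\right) + 1\right) 156 = \left(\left(- \frac{37}{4} - 4\right) + 1\right) 156 = \left(- \frac{53}{4} + 1\right) 156 = \left(- \frac{49}{4}\right) 156 = -1911$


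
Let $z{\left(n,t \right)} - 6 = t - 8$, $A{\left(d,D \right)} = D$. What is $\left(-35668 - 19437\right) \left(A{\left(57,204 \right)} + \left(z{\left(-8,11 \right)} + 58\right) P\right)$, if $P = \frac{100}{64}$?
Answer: $- \frac{272163595}{16} \approx -1.701 \cdot 10^{7}$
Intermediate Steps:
$z{\left(n,t \right)} = -2 + t$ ($z{\left(n,t \right)} = 6 + \left(t - 8\right) = 6 + \left(-8 + t\right) = -2 + t$)
$P = \frac{25}{16}$ ($P = 100 \cdot \frac{1}{64} = \frac{25}{16} \approx 1.5625$)
$\left(-35668 - 19437\right) \left(A{\left(57,204 \right)} + \left(z{\left(-8,11 \right)} + 58\right) P\right) = \left(-35668 - 19437\right) \left(204 + \left(\left(-2 + 11\right) + 58\right) \frac{25}{16}\right) = - 55105 \left(204 + \left(9 + 58\right) \frac{25}{16}\right) = - 55105 \left(204 + 67 \cdot \frac{25}{16}\right) = - 55105 \left(204 + \frac{1675}{16}\right) = \left(-55105\right) \frac{4939}{16} = - \frac{272163595}{16}$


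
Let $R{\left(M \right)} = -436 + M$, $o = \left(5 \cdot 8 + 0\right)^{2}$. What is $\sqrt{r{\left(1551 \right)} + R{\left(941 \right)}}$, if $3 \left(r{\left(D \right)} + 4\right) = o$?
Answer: $\frac{\sqrt{9309}}{3} \approx 32.161$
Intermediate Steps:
$o = 1600$ ($o = \left(40 + 0\right)^{2} = 40^{2} = 1600$)
$r{\left(D \right)} = \frac{1588}{3}$ ($r{\left(D \right)} = -4 + \frac{1}{3} \cdot 1600 = -4 + \frac{1600}{3} = \frac{1588}{3}$)
$\sqrt{r{\left(1551 \right)} + R{\left(941 \right)}} = \sqrt{\frac{1588}{3} + \left(-436 + 941\right)} = \sqrt{\frac{1588}{3} + 505} = \sqrt{\frac{3103}{3}} = \frac{\sqrt{9309}}{3}$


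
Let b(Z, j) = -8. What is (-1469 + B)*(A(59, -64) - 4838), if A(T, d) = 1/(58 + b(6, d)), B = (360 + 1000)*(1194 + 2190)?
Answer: -1112921904129/50 ≈ -2.2258e+10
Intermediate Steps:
B = 4602240 (B = 1360*3384 = 4602240)
A(T, d) = 1/50 (A(T, d) = 1/(58 - 8) = 1/50)
(-1469 + B)*(A(59, -64) - 4838) = (-1469 + 4602240)*(1/50 - 4838) = 4600771*(-241899/50) = -1112921904129/50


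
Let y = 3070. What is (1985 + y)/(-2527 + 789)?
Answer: -5055/1738 ≈ -2.9085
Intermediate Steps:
(1985 + y)/(-2527 + 789) = (1985 + 3070)/(-2527 + 789) = 5055/(-1738) = 5055*(-1/1738) = -5055/1738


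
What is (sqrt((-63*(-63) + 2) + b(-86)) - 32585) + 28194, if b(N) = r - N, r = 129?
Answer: -4391 + sqrt(4186) ≈ -4326.3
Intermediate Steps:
b(N) = 129 - N
(sqrt((-63*(-63) + 2) + b(-86)) - 32585) + 28194 = (sqrt((-63*(-63) + 2) + (129 - 1*(-86))) - 32585) + 28194 = (sqrt((3969 + 2) + (129 + 86)) - 32585) + 28194 = (sqrt(3971 + 215) - 32585) + 28194 = (sqrt(4186) - 32585) + 28194 = (-32585 + sqrt(4186)) + 28194 = -4391 + sqrt(4186)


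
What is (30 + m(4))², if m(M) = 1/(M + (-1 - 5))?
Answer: 3481/4 ≈ 870.25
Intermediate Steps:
m(M) = 1/(-6 + M) (m(M) = 1/(M - 6) = 1/(-6 + M))
(30 + m(4))² = (30 + 1/(-6 + 4))² = (30 + 1/(-2))² = (30 - ½)² = (59/2)² = 3481/4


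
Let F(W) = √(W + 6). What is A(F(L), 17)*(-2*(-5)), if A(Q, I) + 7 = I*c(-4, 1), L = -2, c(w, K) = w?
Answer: -750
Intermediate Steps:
F(W) = √(6 + W)
A(Q, I) = -7 - 4*I (A(Q, I) = -7 + I*(-4) = -7 - 4*I)
A(F(L), 17)*(-2*(-5)) = (-7 - 4*17)*(-2*(-5)) = (-7 - 68)*10 = -75*10 = -750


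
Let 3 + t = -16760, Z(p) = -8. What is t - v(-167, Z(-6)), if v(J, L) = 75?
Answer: -16838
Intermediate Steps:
t = -16763 (t = -3 - 16760 = -16763)
t - v(-167, Z(-6)) = -16763 - 1*75 = -16763 - 75 = -16838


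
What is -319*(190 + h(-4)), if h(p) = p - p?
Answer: -60610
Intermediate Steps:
h(p) = 0
-319*(190 + h(-4)) = -319*(190 + 0) = -319*190 = -60610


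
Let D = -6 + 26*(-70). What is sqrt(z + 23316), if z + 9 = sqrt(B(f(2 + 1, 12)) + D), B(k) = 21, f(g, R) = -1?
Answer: sqrt(23307 + 19*I*sqrt(5)) ≈ 152.67 + 0.139*I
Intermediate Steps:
D = -1826 (D = -6 - 1820 = -1826)
z = -9 + 19*I*sqrt(5) (z = -9 + sqrt(21 - 1826) = -9 + sqrt(-1805) = -9 + 19*I*sqrt(5) ≈ -9.0 + 42.485*I)
sqrt(z + 23316) = sqrt((-9 + 19*I*sqrt(5)) + 23316) = sqrt(23307 + 19*I*sqrt(5))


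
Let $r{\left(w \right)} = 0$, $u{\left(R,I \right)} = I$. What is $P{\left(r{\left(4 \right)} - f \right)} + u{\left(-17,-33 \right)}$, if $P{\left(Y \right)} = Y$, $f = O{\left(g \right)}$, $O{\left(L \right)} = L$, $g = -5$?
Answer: $-28$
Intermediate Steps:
$f = -5$
$P{\left(r{\left(4 \right)} - f \right)} + u{\left(-17,-33 \right)} = \left(0 - -5\right) - 33 = \left(0 + 5\right) - 33 = 5 - 33 = -28$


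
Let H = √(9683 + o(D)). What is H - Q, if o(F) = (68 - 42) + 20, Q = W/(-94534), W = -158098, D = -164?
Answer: -79049/47267 + 3*√1081 ≈ 96.963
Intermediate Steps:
Q = 79049/47267 (Q = -158098/(-94534) = -158098*(-1/94534) = 79049/47267 ≈ 1.6724)
o(F) = 46 (o(F) = 26 + 20 = 46)
H = 3*√1081 (H = √(9683 + 46) = √9729 = 3*√1081 ≈ 98.636)
H - Q = 3*√1081 - 1*79049/47267 = 3*√1081 - 79049/47267 = -79049/47267 + 3*√1081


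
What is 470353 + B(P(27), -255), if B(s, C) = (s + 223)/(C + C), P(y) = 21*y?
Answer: 23987924/51 ≈ 4.7035e+5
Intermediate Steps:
B(s, C) = (223 + s)/(2*C) (B(s, C) = (223 + s)/((2*C)) = (223 + s)*(1/(2*C)) = (223 + s)/(2*C))
470353 + B(P(27), -255) = 470353 + (½)*(223 + 21*27)/(-255) = 470353 + (½)*(-1/255)*(223 + 567) = 470353 + (½)*(-1/255)*790 = 470353 - 79/51 = 23987924/51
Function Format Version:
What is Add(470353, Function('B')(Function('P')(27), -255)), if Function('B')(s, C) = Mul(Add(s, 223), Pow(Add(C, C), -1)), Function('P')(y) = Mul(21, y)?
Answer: Rational(23987924, 51) ≈ 4.7035e+5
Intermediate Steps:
Function('B')(s, C) = Mul(Rational(1, 2), Pow(C, -1), Add(223, s)) (Function('B')(s, C) = Mul(Add(223, s), Pow(Mul(2, C), -1)) = Mul(Add(223, s), Mul(Rational(1, 2), Pow(C, -1))) = Mul(Rational(1, 2), Pow(C, -1), Add(223, s)))
Add(470353, Function('B')(Function('P')(27), -255)) = Add(470353, Mul(Rational(1, 2), Pow(-255, -1), Add(223, Mul(21, 27)))) = Add(470353, Mul(Rational(1, 2), Rational(-1, 255), Add(223, 567))) = Add(470353, Mul(Rational(1, 2), Rational(-1, 255), 790)) = Add(470353, Rational(-79, 51)) = Rational(23987924, 51)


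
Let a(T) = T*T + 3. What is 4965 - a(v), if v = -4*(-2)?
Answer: 4898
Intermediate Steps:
v = 8
a(T) = 3 + T² (a(T) = T² + 3 = 3 + T²)
4965 - a(v) = 4965 - (3 + 8²) = 4965 - (3 + 64) = 4965 - 1*67 = 4965 - 67 = 4898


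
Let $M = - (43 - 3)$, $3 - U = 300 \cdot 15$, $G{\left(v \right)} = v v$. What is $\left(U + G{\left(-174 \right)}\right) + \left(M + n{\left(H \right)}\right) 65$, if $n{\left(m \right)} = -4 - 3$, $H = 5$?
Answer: $22724$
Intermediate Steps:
$G{\left(v \right)} = v^{2}$
$n{\left(m \right)} = -7$ ($n{\left(m \right)} = -4 - 3 = -7$)
$U = -4497$ ($U = 3 - 300 \cdot 15 = 3 - 4500 = -4497$)
$M = -40$ ($M = - (43 - 3) = \left(-1\right) 40 = -40$)
$\left(U + G{\left(-174 \right)}\right) + \left(M + n{\left(H \right)}\right) 65 = \left(-4497 + \left(-174\right)^{2}\right) + \left(-40 - 7\right) 65 = \left(-4497 + 30276\right) - 3055 = 25779 - 3055 = 22724$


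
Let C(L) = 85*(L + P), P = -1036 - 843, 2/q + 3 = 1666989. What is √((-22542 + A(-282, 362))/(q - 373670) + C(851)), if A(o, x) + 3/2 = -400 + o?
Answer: I*√33904090641603805168083759146/622902658618 ≈ 295.6*I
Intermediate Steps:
q = 1/833493 (q = 2/(-3 + 1666989) = 2/1666986 = 2*(1/1666986) = 1/833493 ≈ 1.1998e-6)
P = -1879
C(L) = -159715 + 85*L (C(L) = 85*(L - 1879) = 85*(-1879 + L) = -159715 + 85*L)
A(o, x) = -803/2 + o (A(o, x) = -3/2 + (-400 + o) = -803/2 + o)
√((-22542 + A(-282, 362))/(q - 373670) + C(851)) = √((-22542 + (-803/2 - 282))/(1/833493 - 373670) + (-159715 + 85*851)) = √((-22542 - 1367/2)/(-311451329309/833493) + (-159715 + 72335)) = √(-46451/2*(-833493/311451329309) - 87380) = √(38716583343/622902658618 - 87380) = √(-54429195593457497/622902658618) = I*√33904090641603805168083759146/622902658618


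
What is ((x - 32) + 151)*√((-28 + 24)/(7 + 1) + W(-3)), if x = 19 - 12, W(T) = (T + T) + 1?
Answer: 63*I*√22 ≈ 295.5*I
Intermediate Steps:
W(T) = 1 + 2*T (W(T) = 2*T + 1 = 1 + 2*T)
x = 7
((x - 32) + 151)*√((-28 + 24)/(7 + 1) + W(-3)) = ((7 - 32) + 151)*√((-28 + 24)/(7 + 1) + (1 + 2*(-3))) = (-25 + 151)*√(-4/8 + (1 - 6)) = 126*√(-4*⅛ - 5) = 126*√(-½ - 5) = 126*√(-11/2) = 126*(I*√22/2) = 63*I*√22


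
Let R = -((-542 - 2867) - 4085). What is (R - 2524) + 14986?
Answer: 19956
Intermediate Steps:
R = 7494 (R = -(-3409 - 4085) = -1*(-7494) = 7494)
(R - 2524) + 14986 = (7494 - 2524) + 14986 = 4970 + 14986 = 19956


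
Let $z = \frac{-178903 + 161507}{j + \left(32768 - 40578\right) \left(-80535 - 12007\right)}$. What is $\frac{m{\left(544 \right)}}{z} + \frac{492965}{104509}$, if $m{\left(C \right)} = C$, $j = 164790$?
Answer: $- \frac{10274990623214655}{454509641} \approx -2.2607 \cdot 10^{7}$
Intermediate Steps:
$z = - \frac{8698}{361458905}$ ($z = \frac{-178903 + 161507}{164790 + \left(32768 - 40578\right) \left(-80535 - 12007\right)} = - \frac{17396}{164790 - -722753020} = - \frac{17396}{164790 + 722753020} = - \frac{17396}{722917810} = \left(-17396\right) \frac{1}{722917810} = - \frac{8698}{361458905} \approx -2.4064 \cdot 10^{-5}$)
$\frac{m{\left(544 \right)}}{z} + \frac{492965}{104509} = \frac{544}{- \frac{8698}{361458905}} + \frac{492965}{104509} = 544 \left(- \frac{361458905}{8698}\right) + 492965 \cdot \frac{1}{104509} = - \frac{98316822160}{4349} + \frac{492965}{104509} = - \frac{10274990623214655}{454509641}$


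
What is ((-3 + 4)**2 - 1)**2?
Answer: 0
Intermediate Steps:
((-3 + 4)**2 - 1)**2 = (1**2 - 1)**2 = (1 - 1)**2 = 0**2 = 0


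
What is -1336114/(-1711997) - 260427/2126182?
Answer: 2394971294029/3640017205454 ≈ 0.65796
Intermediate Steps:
-1336114/(-1711997) - 260427/2126182 = -1336114*(-1/1711997) - 260427*1/2126182 = 1336114/1711997 - 260427/2126182 = 2394971294029/3640017205454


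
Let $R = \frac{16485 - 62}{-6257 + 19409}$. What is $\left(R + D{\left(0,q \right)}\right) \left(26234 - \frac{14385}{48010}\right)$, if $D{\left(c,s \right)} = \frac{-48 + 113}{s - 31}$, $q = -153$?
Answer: $\frac{68230815186179}{2904566592} \approx 23491.0$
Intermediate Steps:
$D{\left(c,s \right)} = \frac{65}{-31 + s}$
$R = \frac{16423}{13152} \approx 1.2487$
$\left(R + D{\left(0,q \right)}\right) \left(26234 - \frac{14385}{48010}\right) = \left(\frac{16423}{13152} + \frac{65}{-31 - 153}\right) \left(26234 - \frac{14385}{48010}\right) = \left(\frac{16423}{13152} + \frac{65}{-184}\right) \left(26234 - \frac{2877}{9602}\right) = \left(\frac{16423}{13152} + 65 \left(- \frac{1}{184}\right)\right) \left(26234 - \frac{2877}{9602}\right) = \left(\frac{16423}{13152} - \frac{65}{184}\right) \frac{251895991}{9602} = \frac{270869}{302496} \cdot \frac{251895991}{9602} = \frac{68230815186179}{2904566592}$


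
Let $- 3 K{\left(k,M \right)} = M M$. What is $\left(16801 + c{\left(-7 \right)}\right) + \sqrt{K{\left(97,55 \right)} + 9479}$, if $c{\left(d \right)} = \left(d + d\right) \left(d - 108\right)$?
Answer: $18411 + \frac{2 \sqrt{19059}}{3} \approx 18503.0$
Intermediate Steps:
$K{\left(k,M \right)} = - \frac{M^{2}}{3}$ ($K{\left(k,M \right)} = - \frac{M M}{3} = - \frac{M^{2}}{3}$)
$c{\left(d \right)} = 2 d \left(-108 + d\right)$
$\left(16801 + c{\left(-7 \right)}\right) + \sqrt{K{\left(97,55 \right)} + 9479} = \left(16801 + 2 \left(-7\right) \left(-108 - 7\right)\right) + \sqrt{- \frac{55^{2}}{3} + 9479} = \left(16801 + 2 \left(-7\right) \left(-115\right)\right) + \sqrt{\left(- \frac{1}{3}\right) 3025 + 9479} = \left(16801 + 1610\right) + \sqrt{- \frac{3025}{3} + 9479} = 18411 + \sqrt{\frac{25412}{3}} = 18411 + \frac{2 \sqrt{19059}}{3}$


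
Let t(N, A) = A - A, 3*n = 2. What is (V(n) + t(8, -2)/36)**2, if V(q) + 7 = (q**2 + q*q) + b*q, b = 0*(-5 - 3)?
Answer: 3025/81 ≈ 37.346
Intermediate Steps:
n = 2/3 (n = (1/3)*2 = 2/3 ≈ 0.66667)
t(N, A) = 0
b = 0 (b = 0*(-8) = 0)
V(q) = -7 + 2*q**2 (V(q) = -7 + ((q**2 + q*q) + 0*q) = -7 + ((q**2 + q**2) + 0) = -7 + (2*q**2 + 0) = -7 + 2*q**2)
(V(n) + t(8, -2)/36)**2 = ((-7 + 2*(2/3)**2) + 0/36)**2 = ((-7 + 2*(4/9)) + 0*(1/36))**2 = ((-7 + 8/9) + 0)**2 = (-55/9 + 0)**2 = (-55/9)**2 = 3025/81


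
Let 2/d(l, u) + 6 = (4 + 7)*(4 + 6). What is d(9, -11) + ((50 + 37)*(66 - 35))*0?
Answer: 1/52 ≈ 0.019231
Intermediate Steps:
d(l, u) = 1/52 (d(l, u) = 2/(-6 + (4 + 7)*(4 + 6)) = 2/(-6 + 11*10) = 2/(-6 + 110) = 2/104 = 2*(1/104) = 1/52)
d(9, -11) + ((50 + 37)*(66 - 35))*0 = 1/52 + ((50 + 37)*(66 - 35))*0 = 1/52 + (87*31)*0 = 1/52 + 2697*0 = 1/52 + 0 = 1/52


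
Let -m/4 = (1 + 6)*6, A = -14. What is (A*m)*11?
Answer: 25872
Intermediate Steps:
m = -168 (m = -4*(1 + 6)*6 = -28*6 = -4*42 = -168)
(A*m)*11 = -14*(-168)*11 = 2352*11 = 25872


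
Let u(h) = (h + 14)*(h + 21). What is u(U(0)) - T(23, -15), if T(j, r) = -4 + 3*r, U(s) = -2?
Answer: 277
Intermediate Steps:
u(h) = (14 + h)*(21 + h)
u(U(0)) - T(23, -15) = (294 + (-2)² + 35*(-2)) - (-4 + 3*(-15)) = (294 + 4 - 70) - (-4 - 45) = 228 - 1*(-49) = 228 + 49 = 277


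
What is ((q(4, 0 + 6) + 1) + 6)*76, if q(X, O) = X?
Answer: 836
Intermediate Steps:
((q(4, 0 + 6) + 1) + 6)*76 = ((4 + 1) + 6)*76 = (5 + 6)*76 = 11*76 = 836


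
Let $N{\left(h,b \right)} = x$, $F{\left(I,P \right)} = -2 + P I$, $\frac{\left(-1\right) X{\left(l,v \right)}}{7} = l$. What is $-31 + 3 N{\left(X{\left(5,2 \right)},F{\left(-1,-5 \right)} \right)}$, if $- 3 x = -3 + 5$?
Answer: $-33$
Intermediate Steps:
$X{\left(l,v \right)} = - 7 l$
$F{\left(I,P \right)} = -2 + I P$
$x = - \frac{2}{3}$ ($x = - \frac{-3 + 5}{3} = \left(- \frac{1}{3}\right) 2 = - \frac{2}{3} \approx -0.66667$)
$N{\left(h,b \right)} = - \frac{2}{3}$
$-31 + 3 N{\left(X{\left(5,2 \right)},F{\left(-1,-5 \right)} \right)} = -31 + 3 \left(- \frac{2}{3}\right) = -31 - 2 = -33$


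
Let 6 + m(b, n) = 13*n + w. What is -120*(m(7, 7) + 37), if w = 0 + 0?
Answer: -14640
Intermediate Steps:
w = 0
m(b, n) = -6 + 13*n (m(b, n) = -6 + (13*n + 0) = -6 + 13*n)
-120*(m(7, 7) + 37) = -120*((-6 + 13*7) + 37) = -120*((-6 + 91) + 37) = -120*(85 + 37) = -120*122 = -14640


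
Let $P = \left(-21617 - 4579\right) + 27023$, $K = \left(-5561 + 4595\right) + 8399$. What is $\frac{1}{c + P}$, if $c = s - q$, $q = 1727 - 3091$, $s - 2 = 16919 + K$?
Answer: $\frac{1}{26545} \approx 3.7672 \cdot 10^{-5}$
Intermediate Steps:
$K = 7433$ ($K = -966 + 8399 = 7433$)
$s = 24354$ ($s = 2 + \left(16919 + 7433\right) = 2 + 24352 = 24354$)
$q = -1364$
$P = 827$ ($P = -26196 + 27023 = 827$)
$c = 25718$ ($c = 24354 - -1364 = 24354 + 1364 = 25718$)
$\frac{1}{c + P} = \frac{1}{25718 + 827} = \frac{1}{26545}$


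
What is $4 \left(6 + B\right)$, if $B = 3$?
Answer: $36$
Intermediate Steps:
$4 \left(6 + B\right) = 4 \left(6 + 3\right) = 4 \cdot 9 = 36$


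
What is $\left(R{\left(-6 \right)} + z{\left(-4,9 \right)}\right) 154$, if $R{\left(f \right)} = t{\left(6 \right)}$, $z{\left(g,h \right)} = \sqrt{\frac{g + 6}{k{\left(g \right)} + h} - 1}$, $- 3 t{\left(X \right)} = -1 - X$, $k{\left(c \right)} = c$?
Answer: $\frac{1078}{3} + \frac{154 i \sqrt{15}}{5} \approx 359.33 + 119.29 i$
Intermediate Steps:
$t{\left(X \right)} = \frac{1}{3} + \frac{X}{3}$ ($t{\left(X \right)} = - \frac{-1 - X}{3} = \frac{1}{3} + \frac{X}{3}$)
$z{\left(g,h \right)} = \sqrt{-1 + \frac{6 + g}{g + h}}$ ($z{\left(g,h \right)} = \sqrt{\frac{g + 6}{g + h} - 1} = \sqrt{\frac{6 + g}{g + h} - 1} = \sqrt{-1 + \frac{6 + g}{g + h}}$)
$R{\left(f \right)} = \frac{7}{3}$ ($R{\left(f \right)} = \frac{1}{3} + \frac{1}{3} \cdot 6 = \frac{1}{3} + 2 = \frac{7}{3}$)
$\left(R{\left(-6 \right)} + z{\left(-4,9 \right)}\right) 154 = \left(\frac{7}{3} + \sqrt{\frac{6 - 9}{-4 + 9}}\right) 154 = \left(\frac{7}{3} + \sqrt{\frac{6 - 9}{5}}\right) 154 = \left(\frac{7}{3} + \sqrt{\frac{1}{5} \left(-3\right)}\right) 154 = \left(\frac{7}{3} + \sqrt{- \frac{3}{5}}\right) 154 = \left(\frac{7}{3} + \frac{i \sqrt{15}}{5}\right) 154 = \frac{1078}{3} + \frac{154 i \sqrt{15}}{5}$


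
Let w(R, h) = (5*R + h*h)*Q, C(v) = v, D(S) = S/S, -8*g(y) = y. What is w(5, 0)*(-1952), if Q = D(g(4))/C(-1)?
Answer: 48800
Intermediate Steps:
g(y) = -y/8
D(S) = 1
Q = -1 (Q = 1/(-1) = 1*(-1) = -1)
w(R, h) = -h**2 - 5*R (w(R, h) = (5*R + h*h)*(-1) = (5*R + h**2)*(-1) = (h**2 + 5*R)*(-1) = -h**2 - 5*R)
w(5, 0)*(-1952) = (-1*0**2 - 5*5)*(-1952) = (-1*0 - 25)*(-1952) = (0 - 25)*(-1952) = -25*(-1952) = 48800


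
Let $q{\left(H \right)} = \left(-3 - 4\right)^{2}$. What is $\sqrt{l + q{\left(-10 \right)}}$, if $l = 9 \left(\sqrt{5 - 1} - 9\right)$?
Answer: $i \sqrt{14} \approx 3.7417 i$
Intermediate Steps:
$q{\left(H \right)} = 49$ ($q{\left(H \right)} = \left(-7\right)^{2} = 49$)
$l = -63$ ($l = 9 \left(\sqrt{4} - 9\right) = 9 \left(2 - 9\right) = 9 \left(-7\right) = -63$)
$\sqrt{l + q{\left(-10 \right)}} = \sqrt{-63 + 49} = \sqrt{-14} = i \sqrt{14}$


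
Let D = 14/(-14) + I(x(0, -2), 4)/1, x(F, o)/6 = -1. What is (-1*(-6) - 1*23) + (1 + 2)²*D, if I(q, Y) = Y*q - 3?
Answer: -269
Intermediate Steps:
x(F, o) = -6 (x(F, o) = 6*(-1) = -6)
I(q, Y) = -3 + Y*q
D = -28 (D = 14/(-14) + (-3 + 4*(-6))/1 = 14*(-1/14) + (-3 - 24)*1 = -1 - 27*1 = -1 - 27 = -28)
(-1*(-6) - 1*23) + (1 + 2)²*D = (-1*(-6) - 1*23) + (1 + 2)²*(-28) = (6 - 23) + 3²*(-28) = -17 + 9*(-28) = -17 - 252 = -269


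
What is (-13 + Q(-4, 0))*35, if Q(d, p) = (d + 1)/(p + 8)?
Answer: -3745/8 ≈ -468.13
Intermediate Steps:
Q(d, p) = (1 + d)/(8 + p)
(-13 + Q(-4, 0))*35 = (-13 + (1 - 4)/(8 + 0))*35 = (-13 - 3/8)*35 = -107/8*35 = -3745/8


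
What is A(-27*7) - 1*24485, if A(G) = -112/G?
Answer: -661079/27 ≈ -24484.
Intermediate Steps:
A(-27*7) - 1*24485 = -112/((-27*7)) - 1*24485 = -112/(-189) - 24485 = -112*(-1/189) - 24485 = 16/27 - 24485 = -661079/27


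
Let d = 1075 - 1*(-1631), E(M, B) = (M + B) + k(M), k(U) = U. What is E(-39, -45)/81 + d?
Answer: 73021/27 ≈ 2704.5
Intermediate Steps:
E(M, B) = B + 2*M (E(M, B) = (M + B) + M = (B + M) + M = B + 2*M)
d = 2706 (d = 1075 + 1631 = 2706)
E(-39, -45)/81 + d = (-45 + 2*(-39))/81 + 2706 = (-45 - 78)*(1/81) + 2706 = -123*1/81 + 2706 = -41/27 + 2706 = 73021/27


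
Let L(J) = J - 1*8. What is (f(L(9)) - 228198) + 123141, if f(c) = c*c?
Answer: -105056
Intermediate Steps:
L(J) = -8 + J (L(J) = J - 8 = -8 + J)
f(c) = c**2
(f(L(9)) - 228198) + 123141 = ((-8 + 9)**2 - 228198) + 123141 = (1**2 - 228198) + 123141 = (1 - 228198) + 123141 = -228197 + 123141 = -105056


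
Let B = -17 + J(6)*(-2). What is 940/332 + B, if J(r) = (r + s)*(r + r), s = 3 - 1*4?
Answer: -11136/83 ≈ -134.17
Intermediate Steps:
s = -1 (s = 3 - 4 = -1)
J(r) = 2*r*(-1 + r) (J(r) = (r - 1)*(r + r) = (-1 + r)*(2*r) = 2*r*(-1 + r))
B = -137 (B = -17 + (2*6*(-1 + 6))*(-2) = -17 + (2*6*5)*(-2) = -17 + 60*(-2) = -17 - 120 = -137)
940/332 + B = 940/332 - 137 = 940*(1/332) - 137 = 235/83 - 137 = -11136/83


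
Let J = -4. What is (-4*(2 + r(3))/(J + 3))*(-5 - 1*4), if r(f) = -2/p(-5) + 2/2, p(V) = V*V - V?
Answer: -528/5 ≈ -105.60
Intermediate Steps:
p(V) = V**2 - V
r(f) = 14/15 (r(f) = -2*(-1/(5*(-1 - 5))) + 2/2 = -2/((-5*(-6))) + 2*(1/2) = -2/30 + 1 = -2*1/30 + 1 = -1/15 + 1 = 14/15)
(-4*(2 + r(3))/(J + 3))*(-5 - 1*4) = (-4*(2 + 14/15)/(-4 + 3))*(-5 - 1*4) = (-176/(15*(-1)))*(-5 - 4) = -176*(-1)/15*(-9) = -4*(-44/15)*(-9) = (176/15)*(-9) = -528/5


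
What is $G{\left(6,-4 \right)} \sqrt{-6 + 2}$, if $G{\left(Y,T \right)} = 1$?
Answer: $2 i \approx 2.0 i$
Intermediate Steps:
$G{\left(6,-4 \right)} \sqrt{-6 + 2} = 1 \sqrt{-6 + 2} = 1 \sqrt{-4} = 1 \cdot 2 i = 2 i$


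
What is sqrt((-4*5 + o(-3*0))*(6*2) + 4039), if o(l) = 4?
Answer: sqrt(3847) ≈ 62.024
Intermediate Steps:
sqrt((-4*5 + o(-3*0))*(6*2) + 4039) = sqrt((-4*5 + 4)*(6*2) + 4039) = sqrt((-20 + 4)*12 + 4039) = sqrt(-16*12 + 4039) = sqrt(-192 + 4039) = sqrt(3847)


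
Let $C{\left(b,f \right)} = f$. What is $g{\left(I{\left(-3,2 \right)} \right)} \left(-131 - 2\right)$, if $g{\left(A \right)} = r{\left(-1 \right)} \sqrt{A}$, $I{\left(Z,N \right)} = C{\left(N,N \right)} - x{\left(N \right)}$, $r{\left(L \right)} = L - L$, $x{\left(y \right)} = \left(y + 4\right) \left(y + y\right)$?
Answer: $0$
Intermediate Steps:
$x{\left(y \right)} = 2 y \left(4 + y\right)$ ($x{\left(y \right)} = \left(4 + y\right) 2 y = 2 y \left(4 + y\right)$)
$r{\left(L \right)} = 0$
$I{\left(Z,N \right)} = N - 2 N \left(4 + N\right)$
$g{\left(A \right)} = 0$ ($g{\left(A \right)} = 0 \sqrt{A} = 0$)
$g{\left(I{\left(-3,2 \right)} \right)} \left(-131 - 2\right) = 0 \left(-131 - 2\right) = 0 \left(-133\right) = 0$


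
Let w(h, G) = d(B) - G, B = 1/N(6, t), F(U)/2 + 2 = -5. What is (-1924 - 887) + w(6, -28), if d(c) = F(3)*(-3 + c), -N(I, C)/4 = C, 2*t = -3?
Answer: -8230/3 ≈ -2743.3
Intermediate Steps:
t = -3/2 (t = (½)*(-3) = -3/2 ≈ -1.5000)
N(I, C) = -4*C
F(U) = -14 (F(U) = -4 + 2*(-5) = -4 - 10 = -14)
B = ⅙ (B = 1/(-4*(-3/2)) = 1/6 = ⅙ ≈ 0.16667)
d(c) = 42 - 14*c (d(c) = -14*(-3 + c) = 42 - 14*c)
w(h, G) = 119/3 - G (w(h, G) = (42 - 14*⅙) - G = (42 - 7/3) - G = 119/3 - G)
(-1924 - 887) + w(6, -28) = (-1924 - 887) + (119/3 - 1*(-28)) = -2811 + (119/3 + 28) = -2811 + 203/3 = -8230/3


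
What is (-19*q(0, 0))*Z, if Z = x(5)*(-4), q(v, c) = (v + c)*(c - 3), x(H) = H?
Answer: 0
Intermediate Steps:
q(v, c) = (-3 + c)*(c + v) (q(v, c) = (c + v)*(-3 + c) = (-3 + c)*(c + v))
Z = -20 (Z = 5*(-4) = -20)
(-19*q(0, 0))*Z = -19*(0² - 3*0 - 3*0 + 0*0)*(-20) = -19*(0 + 0 + 0 + 0)*(-20) = -19*0*(-20) = 0*(-20) = 0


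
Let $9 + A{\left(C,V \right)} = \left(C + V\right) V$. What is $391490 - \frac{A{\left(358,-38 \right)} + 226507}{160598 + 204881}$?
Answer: $\frac{143081159372}{365479} \approx 3.9149 \cdot 10^{5}$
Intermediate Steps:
$A{\left(C,V \right)} = -9 + V \left(C + V\right)$ ($A{\left(C,V \right)} = -9 + \left(C + V\right) V = -9 + V \left(C + V\right)$)
$391490 - \frac{A{\left(358,-38 \right)} + 226507}{160598 + 204881} = 391490 - \frac{\left(-9 + \left(-38\right)^{2} + 358 \left(-38\right)\right) + 226507}{160598 + 204881} = 391490 - \frac{\left(-9 + 1444 - 13604\right) + 226507}{365479} = 391490 - \left(-12169 + 226507\right) \frac{1}{365479} = 391490 - 214338 \cdot \frac{1}{365479} = 391490 - \frac{214338}{365479} = \frac{143081159372}{365479}$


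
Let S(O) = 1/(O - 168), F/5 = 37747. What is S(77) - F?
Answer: -17174886/91 ≈ -1.8874e+5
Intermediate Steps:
F = 188735 (F = 5*37747 = 188735)
S(O) = 1/(-168 + O)
S(77) - F = 1/(-168 + 77) - 1*188735 = 1/(-91) - 188735 = -1/91 - 188735 = -17174886/91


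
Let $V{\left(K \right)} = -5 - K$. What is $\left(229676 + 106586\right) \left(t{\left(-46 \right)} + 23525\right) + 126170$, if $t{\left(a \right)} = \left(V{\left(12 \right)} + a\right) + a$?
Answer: $7874037162$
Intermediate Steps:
$t{\left(a \right)} = -17 + 2 a$ ($t{\left(a \right)} = \left(\left(-5 - 12\right) + a\right) + a = \left(-17 + a\right) + a = -17 + 2 a$)
$\left(229676 + 106586\right) \left(t{\left(-46 \right)} + 23525\right) + 126170 = \left(229676 + 106586\right) \left(\left(-17 + 2 \left(-46\right)\right) + 23525\right) + 126170 = 336262 \left(\left(-17 - 92\right) + 23525\right) + 126170 = 336262 \left(-109 + 23525\right) + 126170 = 336262 \cdot 23416 + 126170 = 7873910992 + 126170 = 7874037162$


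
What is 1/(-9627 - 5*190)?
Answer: -1/10577 ≈ -9.4545e-5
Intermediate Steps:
1/(-9627 - 5*190) = 1/(-9627 - 950) = 1/(-10577) = -1/10577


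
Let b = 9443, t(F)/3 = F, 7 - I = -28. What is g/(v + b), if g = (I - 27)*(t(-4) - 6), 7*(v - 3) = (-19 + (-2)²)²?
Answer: -1008/66347 ≈ -0.015193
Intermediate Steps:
I = 35 (I = 7 - 1*(-28) = 7 + 28 = 35)
t(F) = 3*F
v = 246/7 (v = 3 + (-19 + (-2)²)²/7 = 3 + (-19 + 4)²/7 = 3 + (⅐)*(-15)² = 3 + (⅐)*225 = 3 + 225/7 = 246/7 ≈ 35.143)
g = -144 (g = (35 - 27)*(3*(-4) - 6) = 8*(-12 - 6) = 8*(-18) = -144)
g/(v + b) = -144/(246/7 + 9443) = -144/66347/7 = -144*7/66347 = -1008/66347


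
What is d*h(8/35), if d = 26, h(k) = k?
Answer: 208/35 ≈ 5.9429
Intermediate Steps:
d*h(8/35) = 26*(8/35) = 208/35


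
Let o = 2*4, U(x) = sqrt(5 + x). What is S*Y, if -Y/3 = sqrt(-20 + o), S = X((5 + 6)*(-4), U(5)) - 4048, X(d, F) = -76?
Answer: 24744*I*sqrt(3) ≈ 42858.0*I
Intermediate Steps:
o = 8
S = -4124 (S = -76 - 4048 = -4124)
Y = -6*I*sqrt(3) (Y = -3*sqrt(-20 + 8) = -6*I*sqrt(3) ≈ -10.392*I)
S*Y = -(-24744)*I*sqrt(3) = 24744*I*sqrt(3)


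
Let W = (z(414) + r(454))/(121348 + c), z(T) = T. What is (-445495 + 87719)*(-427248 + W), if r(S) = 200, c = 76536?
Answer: 7562091513924392/49471 ≈ 1.5286e+11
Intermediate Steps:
W = 307/98942 (W = (414 + 200)/(121348 + 76536) = 614/197884 = 614*(1/197884) = 307/98942 ≈ 0.0031028)
(-445495 + 87719)*(-427248 + W) = (-445495 + 87719)*(-427248 + 307/98942) = -357776*(-42272771309/98942) = 7562091513924392/49471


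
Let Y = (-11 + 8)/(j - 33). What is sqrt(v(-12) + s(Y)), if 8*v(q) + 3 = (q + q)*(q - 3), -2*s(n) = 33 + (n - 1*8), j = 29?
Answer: sqrt(127)/2 ≈ 5.6347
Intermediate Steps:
Y = 3/4 (Y = (-11 + 8)/(29 - 33) = -3/(-4) = -3*(-1/4) = 3/4 ≈ 0.75000)
s(n) = -25/2 - n/2 (s(n) = -(33 + (n - 1*8))/2 = -(33 + (n - 8))/2 = -(33 + (-8 + n))/2 = -(25 + n)/2 = -25/2 - n/2)
v(q) = -3/8 + q*(-3 + q)/4 (v(q) = -3/8 + ((q + q)*(q - 3))/8 = -3/8 + ((2*q)*(-3 + q))/8 = -3/8 + (2*q*(-3 + q))/8 = -3/8 + q*(-3 + q)/4)
sqrt(v(-12) + s(Y)) = sqrt((-3/8 - 3/4*(-12) + (1/4)*(-12)**2) + (-25/2 - 1/2*3/4)) = sqrt((-3/8 + 9 + (1/4)*144) + (-25/2 - 3/8)) = sqrt((-3/8 + 9 + 36) - 103/8) = sqrt(357/8 - 103/8) = sqrt(127/4) = sqrt(127)/2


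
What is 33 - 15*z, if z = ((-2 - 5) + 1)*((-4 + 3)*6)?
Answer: -507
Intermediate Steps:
z = 36 (z = (-7 + 1)*(-1*6) = -6*(-6) = 36)
33 - 15*z = 33 - 15*36 = 33 - 540 = -507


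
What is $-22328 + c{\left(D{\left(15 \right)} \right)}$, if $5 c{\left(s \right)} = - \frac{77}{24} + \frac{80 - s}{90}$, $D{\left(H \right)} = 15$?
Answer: $- \frac{8038259}{360} \approx -22329.0$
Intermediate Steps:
$c{\left(s \right)} = - \frac{167}{360} - \frac{s}{450}$ ($c{\left(s \right)} = \frac{- \frac{77}{24} + \frac{80 - s}{90}}{5} = \frac{\left(-77\right) \frac{1}{24} + \left(80 - s\right) \frac{1}{90}}{5} = \frac{- \frac{77}{24} - \left(- \frac{8}{9} + \frac{s}{90}\right)}{5} = \frac{- \frac{167}{72} - \frac{s}{90}}{5} = - \frac{167}{360} - \frac{s}{450}$)
$-22328 + c{\left(D{\left(15 \right)} \right)} = -22328 - \frac{179}{360} = - \frac{8038259}{360}$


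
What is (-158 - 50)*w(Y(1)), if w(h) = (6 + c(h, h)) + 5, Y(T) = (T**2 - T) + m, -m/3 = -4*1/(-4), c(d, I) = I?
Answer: -1664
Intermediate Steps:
m = -3 (m = -3*(-4*1)/(-4) = -(-12)*(-1)/4 = -3*1 = -3)
Y(T) = -3 + T**2 - T (Y(T) = (T**2 - T) - 3 = -3 + T**2 - T)
w(h) = 11 + h (w(h) = (6 + h) + 5 = 11 + h)
(-158 - 50)*w(Y(1)) = (-158 - 50)*(11 + (-3 + 1**2 - 1*1)) = -208*(11 + (-3 + 1 - 1)) = -208*(11 - 3) = -208*8 = -1664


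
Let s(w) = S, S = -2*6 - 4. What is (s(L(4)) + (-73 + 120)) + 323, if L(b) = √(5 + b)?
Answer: 354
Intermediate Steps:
S = -16 (S = -12 - 4 = -16)
s(w) = -16
(s(L(4)) + (-73 + 120)) + 323 = (-16 + (-73 + 120)) + 323 = (-16 + 47) + 323 = 31 + 323 = 354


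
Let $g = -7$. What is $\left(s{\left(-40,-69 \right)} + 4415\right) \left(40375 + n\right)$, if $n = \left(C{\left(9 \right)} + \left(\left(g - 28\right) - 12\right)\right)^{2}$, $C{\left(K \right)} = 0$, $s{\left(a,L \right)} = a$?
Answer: $186305000$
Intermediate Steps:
$n = 2209$ ($n = \left(0 - 47\right)^{2} = \left(-47\right)^{2} = 2209$)
$\left(s{\left(-40,-69 \right)} + 4415\right) \left(40375 + n\right) = \left(-40 + 4415\right) \left(40375 + 2209\right) = 4375 \cdot 42584 = 186305000$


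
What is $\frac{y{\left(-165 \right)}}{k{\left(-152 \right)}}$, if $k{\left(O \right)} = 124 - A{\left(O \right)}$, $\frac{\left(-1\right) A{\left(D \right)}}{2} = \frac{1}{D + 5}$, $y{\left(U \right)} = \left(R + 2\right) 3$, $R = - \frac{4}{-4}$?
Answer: $\frac{1323}{18226} \approx 0.072589$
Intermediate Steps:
$R = 1$ ($R = \left(-4\right) \left(- \frac{1}{4}\right) = 1$)
$y{\left(U \right)} = 9$ ($y{\left(U \right)} = \left(1 + 2\right) 3 = 3 \cdot 3 = 9$)
$A{\left(D \right)} = - \frac{2}{5 + D}$ ($A{\left(D \right)} = - \frac{2}{D + 5} = - \frac{2}{5 + D}$)
$k{\left(O \right)} = 124 + \frac{2}{5 + O}$ ($k{\left(O \right)} = 124 - - \frac{2}{5 + O} = 124 + \frac{2}{5 + O}$)
$\frac{y{\left(-165 \right)}}{k{\left(-152 \right)}} = \frac{9}{2 \frac{1}{5 - 152} \left(311 + 62 \left(-152\right)\right)} = \frac{9}{2 \frac{1}{-147} \left(311 - 9424\right)} = \frac{9}{2 \left(- \frac{1}{147}\right) \left(-9113\right)} = \frac{9}{\frac{18226}{147}} = 9 \cdot \frac{147}{18226} = \frac{1323}{18226}$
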